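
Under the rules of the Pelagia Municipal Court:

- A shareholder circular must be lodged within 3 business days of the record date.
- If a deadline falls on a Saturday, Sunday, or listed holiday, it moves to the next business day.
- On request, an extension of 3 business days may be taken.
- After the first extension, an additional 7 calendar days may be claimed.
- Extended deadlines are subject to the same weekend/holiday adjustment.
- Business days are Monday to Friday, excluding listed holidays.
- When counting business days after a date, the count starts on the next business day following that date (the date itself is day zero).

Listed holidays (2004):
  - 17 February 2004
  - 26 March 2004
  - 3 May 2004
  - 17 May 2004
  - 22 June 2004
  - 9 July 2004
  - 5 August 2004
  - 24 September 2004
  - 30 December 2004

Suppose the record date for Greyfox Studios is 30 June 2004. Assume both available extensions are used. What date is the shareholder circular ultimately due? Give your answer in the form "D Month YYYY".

Counting 3 business days after 30 June 2004 (skipping weekends and listed holidays) reaches 5 July 2004.
5 July 2004 falls on a Monday, which is a business day, so no adjustment is needed.
Counting 3 further business days from 5 July 2004 reaches 8 July 2004.
8 July 2004 is a Thursday and not a listed holiday, so it stands.
The 7-calendar-day extension moves the deadline from 8 July 2004 to 15 July 2004.
15 July 2004 (Thursday) is already a business day.
So the filing is due 15 July 2004.

15 July 2004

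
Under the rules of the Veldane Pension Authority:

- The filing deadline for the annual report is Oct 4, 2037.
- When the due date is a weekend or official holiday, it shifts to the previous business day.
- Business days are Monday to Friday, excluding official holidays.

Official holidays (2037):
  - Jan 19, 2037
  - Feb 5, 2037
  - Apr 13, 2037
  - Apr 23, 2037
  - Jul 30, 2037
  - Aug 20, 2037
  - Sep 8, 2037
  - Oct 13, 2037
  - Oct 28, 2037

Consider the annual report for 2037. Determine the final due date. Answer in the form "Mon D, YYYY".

Oct 2, 2037

The stated deadline is Oct 4, 2037.
Because Oct 4, 2037 is a Sunday, the deadline becomes Oct 2, 2037 (Friday).
Deadline: Oct 2, 2037.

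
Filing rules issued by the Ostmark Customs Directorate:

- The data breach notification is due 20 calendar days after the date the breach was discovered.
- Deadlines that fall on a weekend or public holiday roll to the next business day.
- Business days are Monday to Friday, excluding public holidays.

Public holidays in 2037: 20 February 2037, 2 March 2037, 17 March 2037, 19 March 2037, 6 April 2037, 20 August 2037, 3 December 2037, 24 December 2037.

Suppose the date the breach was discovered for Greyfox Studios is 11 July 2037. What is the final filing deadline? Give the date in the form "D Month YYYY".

31 July 2037

From 11 July 2037, 20 calendar days later is 31 July 2037.
Since 31 July 2037 is a Friday and not a holiday, the date is unchanged.
So the filing is due 31 July 2037.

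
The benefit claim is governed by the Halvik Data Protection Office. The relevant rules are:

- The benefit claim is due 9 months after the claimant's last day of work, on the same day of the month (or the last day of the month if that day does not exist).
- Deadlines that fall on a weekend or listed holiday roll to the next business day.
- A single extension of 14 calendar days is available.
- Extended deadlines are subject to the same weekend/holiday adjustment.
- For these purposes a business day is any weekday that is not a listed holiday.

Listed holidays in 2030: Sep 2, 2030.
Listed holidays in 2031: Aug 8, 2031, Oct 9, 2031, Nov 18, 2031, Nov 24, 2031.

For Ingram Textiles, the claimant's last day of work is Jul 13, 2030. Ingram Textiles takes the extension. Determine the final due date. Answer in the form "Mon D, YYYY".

9 months after Jul 13, 2030, on the same day of the month, is Apr 13, 2031.
Apr 13, 2031 is a Sunday, so it moves to the next business day, Apr 14, 2031 (Monday).
With the 14-day extension, Apr 14, 2031 becomes Apr 28, 2031.
Since Apr 28, 2031 is a Monday and not a holiday, the date is unchanged.
Final deadline: Apr 28, 2031.

Apr 28, 2031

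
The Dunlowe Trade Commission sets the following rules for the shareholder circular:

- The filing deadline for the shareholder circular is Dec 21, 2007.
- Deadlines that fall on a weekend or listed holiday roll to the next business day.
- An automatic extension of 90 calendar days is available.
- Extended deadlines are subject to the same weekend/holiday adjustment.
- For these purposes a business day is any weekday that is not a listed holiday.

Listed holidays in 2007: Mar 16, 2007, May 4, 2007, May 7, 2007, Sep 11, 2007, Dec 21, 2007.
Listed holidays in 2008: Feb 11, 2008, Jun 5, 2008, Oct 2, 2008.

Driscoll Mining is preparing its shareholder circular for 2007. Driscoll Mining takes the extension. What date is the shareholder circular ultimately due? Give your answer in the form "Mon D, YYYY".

Start from the fixed due date, Dec 21, 2007.
Dec 21, 2007 is a listed holiday; the next business day is Dec 24, 2007 (Monday).
Applying the 90-calendar-day extension: Dec 24, 2007 + 90 days = Mar 23, 2008.
Mar 23, 2008 is a Sunday, so it moves to the next business day, Mar 24, 2008 (Monday).
So the filing is due Mar 24, 2008.

Mar 24, 2008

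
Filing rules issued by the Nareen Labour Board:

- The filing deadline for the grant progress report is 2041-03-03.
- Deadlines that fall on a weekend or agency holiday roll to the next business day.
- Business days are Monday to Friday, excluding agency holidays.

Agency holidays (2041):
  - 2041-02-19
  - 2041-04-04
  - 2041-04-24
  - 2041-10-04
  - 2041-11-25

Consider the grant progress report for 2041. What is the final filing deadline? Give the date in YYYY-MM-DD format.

The statutory due date is 2041-03-03.
2041-03-03 is a Sunday; the next business day is 2041-03-04 (Monday).
Final deadline: 2041-03-04.

2041-03-04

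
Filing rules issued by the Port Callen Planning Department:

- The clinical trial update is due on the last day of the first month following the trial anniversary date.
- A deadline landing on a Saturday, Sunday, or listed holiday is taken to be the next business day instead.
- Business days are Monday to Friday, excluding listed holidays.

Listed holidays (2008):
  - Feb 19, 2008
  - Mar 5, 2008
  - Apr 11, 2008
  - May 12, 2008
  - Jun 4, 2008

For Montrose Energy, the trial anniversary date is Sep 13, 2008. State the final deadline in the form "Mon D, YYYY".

Oct 31, 2008

1 month after Sep 13, 2008 is October 2008; that month ends on Oct 31, 2008.
Since Oct 31, 2008 is a Friday and not a holiday, the date is unchanged.
Final deadline: Oct 31, 2008.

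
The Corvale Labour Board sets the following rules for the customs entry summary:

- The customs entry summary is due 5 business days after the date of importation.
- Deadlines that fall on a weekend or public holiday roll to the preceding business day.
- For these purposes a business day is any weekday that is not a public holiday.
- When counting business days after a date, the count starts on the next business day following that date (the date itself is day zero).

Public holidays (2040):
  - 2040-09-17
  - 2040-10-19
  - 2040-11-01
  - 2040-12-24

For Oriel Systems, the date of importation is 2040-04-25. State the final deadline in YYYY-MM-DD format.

5 business days after 2040-04-25, excluding weekends and holidays, is 2040-05-02.
Since 2040-05-02 is a Wednesday and not a holiday, the date is unchanged.
The final due date is 2040-05-02.

2040-05-02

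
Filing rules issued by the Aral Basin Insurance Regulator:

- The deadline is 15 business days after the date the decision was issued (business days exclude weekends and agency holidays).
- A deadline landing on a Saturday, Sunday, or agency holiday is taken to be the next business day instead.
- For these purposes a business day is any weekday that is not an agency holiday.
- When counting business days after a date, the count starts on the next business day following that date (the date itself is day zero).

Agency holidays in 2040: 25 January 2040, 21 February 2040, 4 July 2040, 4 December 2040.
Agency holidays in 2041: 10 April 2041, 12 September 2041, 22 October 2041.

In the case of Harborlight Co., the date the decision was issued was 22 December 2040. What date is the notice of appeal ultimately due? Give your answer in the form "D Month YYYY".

11 January 2041

15 business days after 22 December 2040, excluding weekends and holidays, is 11 January 2041.
Since 11 January 2041 is a Friday and not a holiday, the date is unchanged.
The final due date is 11 January 2041.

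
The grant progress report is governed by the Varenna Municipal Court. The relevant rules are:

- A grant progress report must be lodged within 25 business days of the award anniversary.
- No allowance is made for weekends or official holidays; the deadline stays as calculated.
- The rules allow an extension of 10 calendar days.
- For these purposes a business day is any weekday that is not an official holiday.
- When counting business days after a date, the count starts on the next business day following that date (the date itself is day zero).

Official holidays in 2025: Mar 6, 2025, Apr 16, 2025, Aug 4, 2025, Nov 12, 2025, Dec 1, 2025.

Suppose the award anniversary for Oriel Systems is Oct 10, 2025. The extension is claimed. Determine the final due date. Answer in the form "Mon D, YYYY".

Nov 27, 2025

Starting the day after Oct 10, 2025 and counting 25 business days lands on Nov 17, 2025.
Nov 17, 2025 is a Monday; no weekend or holiday adjustment applies.
With the 10-day extension, Nov 17, 2025 becomes Nov 27, 2025.
Nov 27, 2025 falls on a Thursday. The rules make no weekend/holiday allowance, so it remains Nov 27, 2025.
The final due date is Nov 27, 2025.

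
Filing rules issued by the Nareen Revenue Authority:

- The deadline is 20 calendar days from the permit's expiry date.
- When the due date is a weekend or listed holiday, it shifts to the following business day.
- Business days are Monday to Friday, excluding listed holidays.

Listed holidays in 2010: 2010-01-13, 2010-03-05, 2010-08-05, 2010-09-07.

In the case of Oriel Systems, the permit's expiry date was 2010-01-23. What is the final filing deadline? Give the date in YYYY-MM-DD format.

From 2010-01-23, 20 calendar days later is 2010-02-12.
2010-02-12 (Friday) is already a business day.
So the filing is due 2010-02-12.

2010-02-12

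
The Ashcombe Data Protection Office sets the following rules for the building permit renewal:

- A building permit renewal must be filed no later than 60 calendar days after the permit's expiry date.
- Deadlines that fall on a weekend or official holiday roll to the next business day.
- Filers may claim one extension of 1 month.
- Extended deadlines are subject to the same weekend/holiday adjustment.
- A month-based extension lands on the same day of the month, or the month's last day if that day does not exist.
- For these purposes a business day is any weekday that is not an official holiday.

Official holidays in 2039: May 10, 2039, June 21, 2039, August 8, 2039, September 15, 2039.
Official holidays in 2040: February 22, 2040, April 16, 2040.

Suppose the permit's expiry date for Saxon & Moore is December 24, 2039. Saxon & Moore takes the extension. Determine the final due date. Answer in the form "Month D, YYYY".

March 23, 2040

Trigger date December 24, 2039 + 60 calendar days = February 22, 2040.
February 22, 2040 is a listed holiday; the next business day is February 23, 2040 (Thursday).
The 1 month extension carries February 23, 2040 to March 23, 2040.
March 23, 2040 is a Friday and not a listed holiday, so it stands.
Deadline: March 23, 2040.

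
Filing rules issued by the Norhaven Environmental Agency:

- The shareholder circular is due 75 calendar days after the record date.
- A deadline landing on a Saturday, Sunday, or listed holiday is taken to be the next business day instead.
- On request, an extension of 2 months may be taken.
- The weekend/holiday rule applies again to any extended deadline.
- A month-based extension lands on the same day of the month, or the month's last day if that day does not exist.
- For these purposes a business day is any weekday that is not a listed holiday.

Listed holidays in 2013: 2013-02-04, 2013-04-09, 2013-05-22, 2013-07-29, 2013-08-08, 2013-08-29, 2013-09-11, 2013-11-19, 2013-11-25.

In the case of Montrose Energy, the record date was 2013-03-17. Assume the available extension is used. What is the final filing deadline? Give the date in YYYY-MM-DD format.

2013-07-31

From 2013-03-17, 75 calendar days later is 2013-05-31.
2013-05-31 is a Friday and not a listed holiday, so it stands.
Add 2 months to 2013-05-31: 2013-07-31.
2013-07-31 is a Wednesday and not a listed holiday, so it stands.
So the filing is due 2013-07-31.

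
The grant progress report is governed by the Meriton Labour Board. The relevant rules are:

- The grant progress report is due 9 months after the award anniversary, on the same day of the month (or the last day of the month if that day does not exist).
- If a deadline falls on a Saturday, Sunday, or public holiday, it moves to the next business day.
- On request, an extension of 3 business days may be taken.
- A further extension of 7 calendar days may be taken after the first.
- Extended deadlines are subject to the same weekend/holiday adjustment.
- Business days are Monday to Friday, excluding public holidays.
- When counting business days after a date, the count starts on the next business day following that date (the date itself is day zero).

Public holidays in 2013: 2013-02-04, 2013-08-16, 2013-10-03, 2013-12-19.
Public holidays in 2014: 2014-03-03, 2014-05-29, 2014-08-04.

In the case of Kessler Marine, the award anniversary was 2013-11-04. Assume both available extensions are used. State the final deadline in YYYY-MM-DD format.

2014-08-15

Moving 9 months forward from 2013-11-04 on the corresponding day gives 2014-08-04.
2014-08-04 is a listed holiday, so it moves to the next business day, 2014-08-05 (Tuesday).
Applying the 3-business-day extension: 3 business days after 2014-08-05 is 2014-08-08.
2014-08-08 falls on a Friday, which is a business day, so no adjustment is needed.
With the 7-day extension, 2014-08-08 becomes 2014-08-15.
Since 2014-08-15 is a Friday and not a holiday, the date is unchanged.
The final due date is 2014-08-15.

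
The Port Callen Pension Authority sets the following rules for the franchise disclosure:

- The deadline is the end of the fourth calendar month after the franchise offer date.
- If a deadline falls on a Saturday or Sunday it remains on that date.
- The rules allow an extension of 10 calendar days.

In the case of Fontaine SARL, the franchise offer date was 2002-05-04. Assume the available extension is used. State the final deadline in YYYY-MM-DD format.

2002-10-10

4 months after 2002-05-04 is September 2002; that month ends on 2002-09-30.
2002-09-30 is a Monday; no weekend or holiday adjustment applies.
Add the 10 calendar-day extension to 2002-09-30: 2002-10-10.
2002-10-10 is a Thursday; no weekend or holiday adjustment applies.
Final deadline: 2002-10-10.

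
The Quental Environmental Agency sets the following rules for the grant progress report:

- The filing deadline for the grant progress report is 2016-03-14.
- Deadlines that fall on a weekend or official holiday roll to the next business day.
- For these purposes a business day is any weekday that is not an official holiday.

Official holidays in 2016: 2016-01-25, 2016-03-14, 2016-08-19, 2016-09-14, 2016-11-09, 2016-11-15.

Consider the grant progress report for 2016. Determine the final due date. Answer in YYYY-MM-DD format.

Start from the fixed due date, 2016-03-14.
2016-03-14 falls on a listed holiday. Rolling to the next business day gives 2016-03-15, a Tuesday.
Final deadline: 2016-03-15.

2016-03-15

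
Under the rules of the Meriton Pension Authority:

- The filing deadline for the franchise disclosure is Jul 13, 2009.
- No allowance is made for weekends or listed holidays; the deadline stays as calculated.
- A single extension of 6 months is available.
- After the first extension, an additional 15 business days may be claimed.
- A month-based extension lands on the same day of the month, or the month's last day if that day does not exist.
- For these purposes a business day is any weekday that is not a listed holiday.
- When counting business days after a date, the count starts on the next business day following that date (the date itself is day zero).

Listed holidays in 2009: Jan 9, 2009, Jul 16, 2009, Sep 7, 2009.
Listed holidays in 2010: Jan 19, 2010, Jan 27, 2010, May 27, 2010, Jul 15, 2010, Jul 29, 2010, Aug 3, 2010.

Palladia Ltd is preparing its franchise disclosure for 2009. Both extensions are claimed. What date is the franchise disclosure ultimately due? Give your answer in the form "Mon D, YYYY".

Feb 5, 2010

Start from the fixed due date, Jul 13, 2009.
Jul 13, 2009 falls on a Monday. The rules make no weekend/holiday allowance, so it remains Jul 13, 2009.
Add 6 months to Jul 13, 2009: Jan 13, 2010.
No adjustment is made for weekends or holidays, so Jan 13, 2010 stands.
Applying the 15-business-day extension: 15 business days after Jan 13, 2010 is Feb 5, 2010.
Feb 5, 2010 falls on a Friday. The rules make no weekend/holiday allowance, so it remains Feb 5, 2010.
Deadline: Feb 5, 2010.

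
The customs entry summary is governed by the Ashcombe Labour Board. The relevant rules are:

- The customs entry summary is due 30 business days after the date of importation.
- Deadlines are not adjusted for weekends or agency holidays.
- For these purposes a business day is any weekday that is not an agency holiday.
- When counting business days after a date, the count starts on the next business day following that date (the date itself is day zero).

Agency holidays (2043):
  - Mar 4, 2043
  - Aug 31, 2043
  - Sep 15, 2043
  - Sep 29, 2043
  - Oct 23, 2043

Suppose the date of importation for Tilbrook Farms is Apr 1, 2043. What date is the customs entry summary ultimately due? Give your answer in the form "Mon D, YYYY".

May 13, 2043

Starting the day after Apr 1, 2043 and counting 30 business days lands on May 13, 2043.
No adjustment is made for weekends or holidays, so May 13, 2043 stands.
So the filing is due May 13, 2043.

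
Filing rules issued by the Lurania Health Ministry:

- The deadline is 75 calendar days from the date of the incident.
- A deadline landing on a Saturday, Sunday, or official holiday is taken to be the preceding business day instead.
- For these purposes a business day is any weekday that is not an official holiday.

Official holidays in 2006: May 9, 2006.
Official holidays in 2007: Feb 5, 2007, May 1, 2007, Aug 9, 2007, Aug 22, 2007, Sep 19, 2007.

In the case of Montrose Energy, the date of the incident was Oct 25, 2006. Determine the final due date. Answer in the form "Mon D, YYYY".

Jan 8, 2007

75 calendar days after Oct 25, 2006 is Jan 8, 2007.
Since Jan 8, 2007 is a Monday and not a holiday, the date is unchanged.
Final deadline: Jan 8, 2007.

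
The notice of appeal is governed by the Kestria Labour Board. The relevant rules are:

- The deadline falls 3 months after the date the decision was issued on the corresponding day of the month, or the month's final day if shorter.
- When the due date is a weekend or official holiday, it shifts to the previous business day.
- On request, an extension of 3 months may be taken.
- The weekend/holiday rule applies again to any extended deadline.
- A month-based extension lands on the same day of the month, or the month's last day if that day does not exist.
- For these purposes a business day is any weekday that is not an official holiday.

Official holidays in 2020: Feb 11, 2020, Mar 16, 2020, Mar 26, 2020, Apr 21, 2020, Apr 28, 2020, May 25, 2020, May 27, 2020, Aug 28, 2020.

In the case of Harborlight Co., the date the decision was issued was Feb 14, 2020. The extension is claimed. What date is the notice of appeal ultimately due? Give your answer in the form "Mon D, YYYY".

Moving 3 months forward from Feb 14, 2020 on the corresponding day gives May 14, 2020.
May 14, 2020 falls on a Thursday, which is a business day, so no adjustment is needed.
Applying the 3 months extension: 3 months after May 14, 2020 is Aug 14, 2020.
Aug 14, 2020 (Friday) is already a business day.
Deadline: Aug 14, 2020.

Aug 14, 2020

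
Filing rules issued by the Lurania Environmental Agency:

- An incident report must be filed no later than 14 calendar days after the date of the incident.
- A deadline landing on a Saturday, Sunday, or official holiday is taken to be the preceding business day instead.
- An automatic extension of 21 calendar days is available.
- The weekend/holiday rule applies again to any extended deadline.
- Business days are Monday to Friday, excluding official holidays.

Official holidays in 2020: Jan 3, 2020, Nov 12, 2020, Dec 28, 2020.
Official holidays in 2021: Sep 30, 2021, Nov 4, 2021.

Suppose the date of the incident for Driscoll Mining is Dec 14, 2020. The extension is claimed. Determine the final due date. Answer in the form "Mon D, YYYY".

Jan 15, 2021

Adding 14 calendar days to Dec 14, 2020 gives Dec 28, 2020.
Because Dec 28, 2020 is a listed holiday, the deadline becomes Dec 25, 2020 (Friday).
Applying the 21-calendar-day extension: Dec 25, 2020 + 21 days = Jan 15, 2021.
Since Jan 15, 2021 is a Friday and not a holiday, the date is unchanged.
Deadline: Jan 15, 2021.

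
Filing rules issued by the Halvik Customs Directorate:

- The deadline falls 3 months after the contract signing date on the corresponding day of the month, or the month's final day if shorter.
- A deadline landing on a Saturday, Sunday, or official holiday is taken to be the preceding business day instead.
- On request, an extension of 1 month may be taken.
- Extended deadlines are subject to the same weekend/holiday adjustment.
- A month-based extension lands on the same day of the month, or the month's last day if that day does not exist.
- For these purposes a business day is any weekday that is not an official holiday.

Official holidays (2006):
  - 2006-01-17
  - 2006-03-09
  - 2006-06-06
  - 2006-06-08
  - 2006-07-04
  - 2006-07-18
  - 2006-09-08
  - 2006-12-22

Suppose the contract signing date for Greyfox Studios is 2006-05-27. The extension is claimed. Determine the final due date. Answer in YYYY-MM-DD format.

Moving 3 months forward from 2006-05-27 on the corresponding day gives 2006-08-27.
2006-08-27 falls on a Sunday. Rolling to the preceding business day gives 2006-08-25, a Friday.
The 1 month extension carries 2006-08-25 to 2006-09-25.
2006-09-25 is a Monday and not a listed holiday, so it stands.
So the filing is due 2006-09-25.

2006-09-25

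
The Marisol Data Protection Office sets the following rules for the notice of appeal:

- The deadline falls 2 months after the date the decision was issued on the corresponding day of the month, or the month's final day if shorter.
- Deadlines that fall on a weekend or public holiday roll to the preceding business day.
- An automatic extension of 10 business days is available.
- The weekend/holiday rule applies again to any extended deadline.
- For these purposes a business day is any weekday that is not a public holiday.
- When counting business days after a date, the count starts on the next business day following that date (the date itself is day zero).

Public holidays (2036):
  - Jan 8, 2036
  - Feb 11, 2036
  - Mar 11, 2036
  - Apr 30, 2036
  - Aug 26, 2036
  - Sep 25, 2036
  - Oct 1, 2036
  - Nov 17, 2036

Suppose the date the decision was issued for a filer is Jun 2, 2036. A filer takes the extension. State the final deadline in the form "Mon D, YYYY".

Moving 2 months forward from Jun 2, 2036 on the corresponding day gives Aug 2, 2036.
Aug 2, 2036 falls on a Saturday. Rolling to the preceding business day gives Aug 1, 2036, a Friday.
Applying the 10-business-day extension: 10 business days after Aug 1, 2036 is Aug 15, 2036.
Aug 15, 2036 falls on a Friday, which is a business day, so no adjustment is needed.
So the filing is due Aug 15, 2036.

Aug 15, 2036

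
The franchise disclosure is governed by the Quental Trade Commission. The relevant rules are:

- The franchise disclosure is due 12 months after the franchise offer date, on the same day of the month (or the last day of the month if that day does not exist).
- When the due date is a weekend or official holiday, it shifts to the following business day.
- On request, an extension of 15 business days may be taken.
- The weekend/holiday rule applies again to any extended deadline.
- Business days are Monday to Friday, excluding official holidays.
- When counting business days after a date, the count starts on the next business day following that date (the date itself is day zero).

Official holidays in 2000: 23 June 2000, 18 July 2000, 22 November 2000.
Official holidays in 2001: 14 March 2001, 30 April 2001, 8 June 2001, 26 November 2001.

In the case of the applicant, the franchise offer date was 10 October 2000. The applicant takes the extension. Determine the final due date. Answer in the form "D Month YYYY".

12 months from 10 October 2000 is 10 October 2001.
10 October 2001 (Wednesday) is already a business day.
Counting 15 further business days from 10 October 2001 reaches 31 October 2001.
31 October 2001 is a Wednesday and not a listed holiday, so it stands.
So the filing is due 31 October 2001.

31 October 2001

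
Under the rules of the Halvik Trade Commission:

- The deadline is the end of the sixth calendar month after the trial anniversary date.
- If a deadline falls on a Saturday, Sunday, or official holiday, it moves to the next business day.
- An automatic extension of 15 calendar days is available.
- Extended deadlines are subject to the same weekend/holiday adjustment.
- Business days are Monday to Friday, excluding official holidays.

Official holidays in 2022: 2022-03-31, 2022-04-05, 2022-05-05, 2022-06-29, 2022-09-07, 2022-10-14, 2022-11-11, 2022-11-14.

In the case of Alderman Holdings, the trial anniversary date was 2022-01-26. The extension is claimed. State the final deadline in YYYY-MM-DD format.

6 months after 2022-01-26 is July 2022; that month ends on 2022-07-31.
2022-07-31 falls on a Sunday. Rolling to the next business day gives 2022-08-01, a Monday.
Add the 15 calendar-day extension to 2022-08-01: 2022-08-16.
2022-08-16 (Tuesday) is already a business day.
Final deadline: 2022-08-16.

2022-08-16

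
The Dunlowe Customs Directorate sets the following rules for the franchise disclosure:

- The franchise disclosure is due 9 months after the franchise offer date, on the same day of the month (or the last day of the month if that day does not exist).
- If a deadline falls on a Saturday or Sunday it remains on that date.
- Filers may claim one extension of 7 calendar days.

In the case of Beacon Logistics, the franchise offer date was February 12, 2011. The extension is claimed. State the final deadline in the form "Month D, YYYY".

November 19, 2011

Moving 9 months forward from February 12, 2011 on the corresponding day gives November 12, 2011.
November 12, 2011 falls on a Saturday. The rules make no weekend/holiday allowance, so it remains November 12, 2011.
The 7-calendar-day extension moves the deadline from November 12, 2011 to November 19, 2011.
November 19, 2011 is a Saturday; no weekend or holiday adjustment applies.
The final due date is November 19, 2011.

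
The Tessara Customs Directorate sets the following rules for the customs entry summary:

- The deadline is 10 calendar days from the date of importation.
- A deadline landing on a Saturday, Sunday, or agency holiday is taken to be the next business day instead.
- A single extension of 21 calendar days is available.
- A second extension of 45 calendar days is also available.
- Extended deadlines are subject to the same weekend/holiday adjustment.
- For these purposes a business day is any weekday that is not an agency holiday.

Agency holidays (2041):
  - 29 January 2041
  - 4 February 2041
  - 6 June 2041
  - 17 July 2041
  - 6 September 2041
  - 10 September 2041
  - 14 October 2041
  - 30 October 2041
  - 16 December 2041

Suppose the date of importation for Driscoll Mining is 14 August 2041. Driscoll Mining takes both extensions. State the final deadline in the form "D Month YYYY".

31 October 2041

From 14 August 2041, 10 calendar days later is 24 August 2041.
24 August 2041 falls on a Saturday. Rolling to the next business day gives 26 August 2041, a Monday.
With the 21-day extension, 26 August 2041 becomes 16 September 2041.
16 September 2041 is a Monday and not a listed holiday, so it stands.
Applying the 45-calendar-day extension: 16 September 2041 + 45 days = 31 October 2041.
31 October 2041 is a Thursday and not a listed holiday, so it stands.
Deadline: 31 October 2041.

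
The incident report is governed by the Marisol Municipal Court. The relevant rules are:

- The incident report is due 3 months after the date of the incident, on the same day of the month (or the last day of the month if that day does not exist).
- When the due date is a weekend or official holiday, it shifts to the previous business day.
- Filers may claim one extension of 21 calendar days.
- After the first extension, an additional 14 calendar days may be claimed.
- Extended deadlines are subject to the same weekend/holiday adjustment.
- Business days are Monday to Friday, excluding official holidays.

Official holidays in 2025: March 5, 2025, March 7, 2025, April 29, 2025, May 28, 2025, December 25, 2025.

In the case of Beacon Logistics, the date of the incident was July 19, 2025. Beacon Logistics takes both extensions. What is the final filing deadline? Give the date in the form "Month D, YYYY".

November 21, 2025

Moving 3 months forward from July 19, 2025 on the corresponding day gives October 19, 2025.
October 19, 2025 is a Sunday, so it moves to the preceding business day, October 17, 2025 (Friday).
Add the 21 calendar-day extension to October 17, 2025: November 7, 2025.
November 7, 2025 falls on a Friday, which is a business day, so no adjustment is needed.
Applying the 14-calendar-day extension: November 7, 2025 + 14 days = November 21, 2025.
Since November 21, 2025 is a Friday and not a holiday, the date is unchanged.
Deadline: November 21, 2025.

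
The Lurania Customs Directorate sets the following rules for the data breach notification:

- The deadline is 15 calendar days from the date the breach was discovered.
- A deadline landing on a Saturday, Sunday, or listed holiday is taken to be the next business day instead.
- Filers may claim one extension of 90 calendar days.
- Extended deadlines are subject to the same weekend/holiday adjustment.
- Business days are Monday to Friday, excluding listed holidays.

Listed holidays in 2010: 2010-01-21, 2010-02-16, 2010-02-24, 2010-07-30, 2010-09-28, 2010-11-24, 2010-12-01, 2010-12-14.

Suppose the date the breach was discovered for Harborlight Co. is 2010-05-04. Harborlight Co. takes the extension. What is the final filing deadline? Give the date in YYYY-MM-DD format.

15 calendar days after 2010-05-04 is 2010-05-19.
Since 2010-05-19 is a Wednesday and not a holiday, the date is unchanged.
With the 90-day extension, 2010-05-19 becomes 2010-08-17.
Since 2010-08-17 is a Tuesday and not a holiday, the date is unchanged.
The final due date is 2010-08-17.

2010-08-17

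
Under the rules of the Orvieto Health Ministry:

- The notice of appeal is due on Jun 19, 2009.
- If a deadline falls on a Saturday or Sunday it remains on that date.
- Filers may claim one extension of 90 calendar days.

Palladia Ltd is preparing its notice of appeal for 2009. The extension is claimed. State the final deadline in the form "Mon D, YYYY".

Sep 17, 2009

Start from the fixed due date, Jun 19, 2009.
No adjustment is made for weekends or holidays, so Jun 19, 2009 stands.
With the 90-day extension, Jun 19, 2009 becomes Sep 17, 2009.
Sep 17, 2009 falls on a Thursday. The rules make no weekend/holiday allowance, so it remains Sep 17, 2009.
Final deadline: Sep 17, 2009.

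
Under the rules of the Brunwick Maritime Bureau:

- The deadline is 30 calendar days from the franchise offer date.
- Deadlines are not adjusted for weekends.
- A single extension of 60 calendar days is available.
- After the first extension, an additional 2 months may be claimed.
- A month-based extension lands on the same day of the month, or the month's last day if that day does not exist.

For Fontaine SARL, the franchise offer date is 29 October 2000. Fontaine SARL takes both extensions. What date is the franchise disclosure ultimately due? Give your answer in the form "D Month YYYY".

27 March 2001

30 calendar days after 29 October 2000 is 28 November 2000.
No adjustment is made for weekends or holidays, so 28 November 2000 stands.
The 60-calendar-day extension moves the deadline from 28 November 2000 to 27 January 2001.
27 January 2001 falls on a Saturday. The rules make no weekend/holiday allowance, so it remains 27 January 2001.
Add 2 months to 27 January 2001: 27 March 2001.
No adjustment is made for weekends or holidays, so 27 March 2001 stands.
Deadline: 27 March 2001.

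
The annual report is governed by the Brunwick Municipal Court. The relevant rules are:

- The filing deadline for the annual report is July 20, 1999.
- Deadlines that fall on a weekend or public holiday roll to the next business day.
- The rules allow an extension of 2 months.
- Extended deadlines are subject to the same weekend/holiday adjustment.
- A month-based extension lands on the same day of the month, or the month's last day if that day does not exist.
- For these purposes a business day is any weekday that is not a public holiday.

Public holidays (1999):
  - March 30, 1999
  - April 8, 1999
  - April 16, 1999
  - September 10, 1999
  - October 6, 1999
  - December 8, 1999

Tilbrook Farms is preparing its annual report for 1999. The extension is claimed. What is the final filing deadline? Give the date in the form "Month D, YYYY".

The stated deadline is July 20, 1999.
July 20, 1999 falls on a Tuesday, which is a business day, so no adjustment is needed.
Add 2 months to July 20, 1999: September 20, 1999.
September 20, 1999 falls on a Monday, which is a business day, so no adjustment is needed.
So the filing is due September 20, 1999.

September 20, 1999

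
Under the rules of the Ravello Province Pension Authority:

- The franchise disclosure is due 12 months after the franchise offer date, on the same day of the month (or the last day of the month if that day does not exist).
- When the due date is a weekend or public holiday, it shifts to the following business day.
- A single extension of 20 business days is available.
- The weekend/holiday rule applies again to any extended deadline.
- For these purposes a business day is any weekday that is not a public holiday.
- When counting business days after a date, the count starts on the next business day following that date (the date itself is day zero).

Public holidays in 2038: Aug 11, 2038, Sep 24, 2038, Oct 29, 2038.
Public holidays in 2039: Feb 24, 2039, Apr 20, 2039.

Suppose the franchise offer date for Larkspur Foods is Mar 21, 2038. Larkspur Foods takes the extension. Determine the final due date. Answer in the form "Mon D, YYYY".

Apr 18, 2039

Moving 12 months forward from Mar 21, 2038 on the corresponding day gives Mar 21, 2039.
Mar 21, 2039 falls on a Monday, which is a business day, so no adjustment is needed.
Applying the 20-business-day extension: 20 business days after Mar 21, 2039 is Apr 18, 2039.
Apr 18, 2039 falls on a Monday, which is a business day, so no adjustment is needed.
Deadline: Apr 18, 2039.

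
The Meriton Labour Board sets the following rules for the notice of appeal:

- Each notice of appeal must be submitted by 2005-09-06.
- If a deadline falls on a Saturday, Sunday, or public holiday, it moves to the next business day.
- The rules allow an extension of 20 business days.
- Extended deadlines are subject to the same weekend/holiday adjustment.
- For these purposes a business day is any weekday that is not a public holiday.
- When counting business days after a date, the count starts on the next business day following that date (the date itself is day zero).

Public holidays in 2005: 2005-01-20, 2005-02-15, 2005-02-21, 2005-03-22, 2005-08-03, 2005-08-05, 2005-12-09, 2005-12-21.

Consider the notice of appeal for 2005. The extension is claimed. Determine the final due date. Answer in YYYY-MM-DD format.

2005-10-04

The statutory due date is 2005-09-06.
Since 2005-09-06 is a Tuesday and not a holiday, the date is unchanged.
The 20-business-day extension runs from 2005-09-06 to 2005-10-04.
2005-10-04 falls on a Tuesday, which is a business day, so no adjustment is needed.
The final due date is 2005-10-04.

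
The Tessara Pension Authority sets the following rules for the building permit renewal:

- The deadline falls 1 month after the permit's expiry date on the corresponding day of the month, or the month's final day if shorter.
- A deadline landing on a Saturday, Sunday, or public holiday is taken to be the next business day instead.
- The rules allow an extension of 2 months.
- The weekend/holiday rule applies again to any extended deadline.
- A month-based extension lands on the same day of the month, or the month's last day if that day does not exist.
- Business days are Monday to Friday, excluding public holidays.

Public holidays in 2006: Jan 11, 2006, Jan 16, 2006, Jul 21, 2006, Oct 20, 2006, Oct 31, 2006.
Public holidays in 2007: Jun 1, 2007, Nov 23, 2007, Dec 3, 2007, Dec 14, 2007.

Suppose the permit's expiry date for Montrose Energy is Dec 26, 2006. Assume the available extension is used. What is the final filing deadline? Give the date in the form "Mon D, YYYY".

Moving 1 month forward from Dec 26, 2006 on the corresponding day gives Jan 26, 2007.
Jan 26, 2007 (Friday) is already a business day.
The 2 months extension carries Jan 26, 2007 to Mar 26, 2007.
Mar 26, 2007 is a Monday and not a listed holiday, so it stands.
The final due date is Mar 26, 2007.

Mar 26, 2007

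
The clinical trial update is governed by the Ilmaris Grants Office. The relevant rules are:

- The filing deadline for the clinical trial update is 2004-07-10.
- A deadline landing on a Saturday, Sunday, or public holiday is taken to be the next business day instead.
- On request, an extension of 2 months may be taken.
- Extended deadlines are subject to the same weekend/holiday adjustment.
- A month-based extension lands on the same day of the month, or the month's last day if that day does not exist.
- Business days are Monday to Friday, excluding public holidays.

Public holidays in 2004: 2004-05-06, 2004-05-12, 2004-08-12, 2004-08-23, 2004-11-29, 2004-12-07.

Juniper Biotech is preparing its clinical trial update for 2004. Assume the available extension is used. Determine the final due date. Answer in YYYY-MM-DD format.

2004-09-13

The statutory due date is 2004-07-10.
2004-07-10 falls on a Saturday. Rolling to the next business day gives 2004-07-12, a Monday.
Applying the 2 months extension: 2 months after 2004-07-12 is 2004-09-12.
2004-09-12 falls on a Sunday. Rolling to the next business day gives 2004-09-13, a Monday.
The final due date is 2004-09-13.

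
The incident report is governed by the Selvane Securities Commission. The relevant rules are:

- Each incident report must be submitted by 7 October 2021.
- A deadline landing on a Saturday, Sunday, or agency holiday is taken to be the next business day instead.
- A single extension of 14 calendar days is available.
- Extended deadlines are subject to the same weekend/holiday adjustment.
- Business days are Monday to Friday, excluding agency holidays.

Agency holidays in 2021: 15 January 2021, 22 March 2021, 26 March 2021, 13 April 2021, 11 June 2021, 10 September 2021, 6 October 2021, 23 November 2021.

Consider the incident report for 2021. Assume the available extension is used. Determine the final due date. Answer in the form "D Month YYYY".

21 October 2021

The statutory due date is 7 October 2021.
7 October 2021 is a Thursday and not a listed holiday, so it stands.
With the 14-day extension, 7 October 2021 becomes 21 October 2021.
21 October 2021 falls on a Thursday, which is a business day, so no adjustment is needed.
Deadline: 21 October 2021.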